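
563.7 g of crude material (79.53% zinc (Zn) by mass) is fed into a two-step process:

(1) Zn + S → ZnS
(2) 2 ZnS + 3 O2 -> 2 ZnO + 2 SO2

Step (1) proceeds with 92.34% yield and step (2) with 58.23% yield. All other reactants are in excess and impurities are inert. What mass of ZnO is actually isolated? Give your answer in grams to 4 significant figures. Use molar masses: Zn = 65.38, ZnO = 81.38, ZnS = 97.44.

300.0 g

Pure Zn = 563.7 × 0.7953 = 448.31 g.
n(Zn) = 448.31 / 65.38 = 6.8570 mol.
Step 1 (Zn:ZnS = 1:1): theoretical n(ZnS) = 6.8570 mol; at 92.34% yield, n(ZnS) = 6.3318 mol.
Step 2 (ZnS:ZnO = 2:2): theoretical n(ZnO) = 6.3318 mol, so theoretical mass = 6.3318 × 81.38 = 515.28 g.
At 58.23% yield, actual mass of ZnO = 515.28 × 0.5823 = 300.05 g.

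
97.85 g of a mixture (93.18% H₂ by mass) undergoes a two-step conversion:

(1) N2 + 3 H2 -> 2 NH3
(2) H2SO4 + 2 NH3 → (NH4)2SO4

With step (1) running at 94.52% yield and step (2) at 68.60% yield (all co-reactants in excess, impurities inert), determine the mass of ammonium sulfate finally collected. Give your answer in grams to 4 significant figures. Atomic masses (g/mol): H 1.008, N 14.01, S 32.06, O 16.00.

Pure H2 = 97.85 × 0.9318 = 91.177 g.
M(H2) = 2(1.008) = 2.016 g/mol.
M((NH4)2SO4) = 2(14.01) + 8(1.008) + 32.06 + 4(16.00) = 132.144 g/mol.
n(H2) = 91.177 / 2.016 = 45.227 mol.
Step 1 (H2:NH3 = 3:2): theoretical n(NH3) = 30.151 mol; at 94.52% yield, n(NH3) = 28.499 mol.
Step 2 (NH3:(NH4)2SO4 = 2:1): theoretical n((NH4)2SO4) = 14.249 mol, so theoretical mass = 14.249 × 132.144 = 1883.0 g.
At 68.60% yield, actual mass of (NH4)2SO4 = 1883.0 × 0.6860 = 1291.7 g.

1292 g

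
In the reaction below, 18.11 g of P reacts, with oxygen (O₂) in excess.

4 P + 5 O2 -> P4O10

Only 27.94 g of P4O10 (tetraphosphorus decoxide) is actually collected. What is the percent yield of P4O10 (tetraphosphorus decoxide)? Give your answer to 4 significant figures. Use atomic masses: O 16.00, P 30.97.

67.32 %

M(P) = 30.97 g/mol.
M(P4O10) = 4(30.97) + 10(16.00) = 283.88 g/mol.
n(P) = 18.110 g / 30.97 g/mol = 0.58476 mol.
From the equation the P:P4O10 mole ratio is 4:1, so n(P4O10) = 0.58476 × 1/4 = 0.14619 mol.
Mass of P4O10 = 0.14619 mol × 283.88 g/mol = 41.500 g.
This is the theoretical yield. Percent yield = 27.94 g / 41.500 g × 100% = 67.325%.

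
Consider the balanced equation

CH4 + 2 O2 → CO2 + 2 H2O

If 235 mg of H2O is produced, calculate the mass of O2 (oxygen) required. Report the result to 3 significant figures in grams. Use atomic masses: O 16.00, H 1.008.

0.417 g

M(H2O) = 2(1.008) + 16.00 = 18.016 g/mol.
M(O2) = 2(16.00) = 32.00 g/mol.
Convert: 235 mg = 0.2350 g.
n(H2O) = 0.2350 g / 18.016 g/mol = 0.01304 mol.
From the equation the H2O:O2 mole ratio is 2:2, so n(O2) = 0.01304 × 2/2 = 0.01304 mol.
Mass of O2 = 0.01304 mol × 32.00 g/mol = 0.4174 g.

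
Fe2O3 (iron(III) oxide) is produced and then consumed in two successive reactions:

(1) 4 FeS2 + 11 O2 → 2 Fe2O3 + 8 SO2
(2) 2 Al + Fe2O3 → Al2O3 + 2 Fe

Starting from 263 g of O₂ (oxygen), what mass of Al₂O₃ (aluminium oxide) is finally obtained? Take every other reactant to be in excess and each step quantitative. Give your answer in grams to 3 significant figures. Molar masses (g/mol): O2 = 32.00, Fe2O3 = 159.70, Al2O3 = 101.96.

n(O2) = 263.0 / 32.00 = 8.219 mol.
Step 1 gives a 11:2 ratio of O2 to Fe2O3, so n(Fe2O3) = 1.494 mol.
In step 2 the Fe2O3:Al2O3 ratio is 1:1, so n(Al2O3) = 1.494 mol.
Mass of Al2O3 = 1.494 × 101.96 = 152.4 g.

152 g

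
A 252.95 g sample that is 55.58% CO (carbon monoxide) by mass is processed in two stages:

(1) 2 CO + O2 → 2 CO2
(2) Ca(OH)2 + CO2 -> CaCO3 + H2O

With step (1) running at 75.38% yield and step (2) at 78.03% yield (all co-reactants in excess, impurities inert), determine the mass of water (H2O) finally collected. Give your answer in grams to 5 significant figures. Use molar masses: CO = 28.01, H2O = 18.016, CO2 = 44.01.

53.188 g

Pure CO = 252.95 × 0.5558 = 140.590 g.
n(CO) = 140.590 / 28.01 = 5.01926 mol.
Step 1 (CO:CO2 = 2:2): theoretical n(CO2) = 5.01926 mol; at 75.38% yield, n(CO2) = 3.78352 mol.
Step 2 (CO2:H2O = 1:1): theoretical n(H2O) = 3.78352 mol, so theoretical mass = 3.78352 × 18.016 = 68.1639 g.
At 78.03% yield, actual mass of H2O = 68.1639 × 0.7803 = 53.1883 g.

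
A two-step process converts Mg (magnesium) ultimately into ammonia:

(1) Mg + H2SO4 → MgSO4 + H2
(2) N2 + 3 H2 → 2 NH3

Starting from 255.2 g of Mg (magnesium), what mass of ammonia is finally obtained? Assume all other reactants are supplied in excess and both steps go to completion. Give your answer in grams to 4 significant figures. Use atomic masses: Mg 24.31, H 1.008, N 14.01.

119.2 g

M(Mg) = 24.31 g/mol.
M(NH3) = 14.01 + 3(1.008) = 17.034 g/mol.
n(Mg) = 255.20 / 24.31 = 10.498 mol.
Step 1 gives a 1:1 ratio of Mg to H2, so n(H2) = 10.498 mol.
In step 2 the H2:NH3 ratio is 3:2, so n(NH3) = 6.9985 mol.
Mass of NH3 = 6.9985 × 17.034 = 119.21 g.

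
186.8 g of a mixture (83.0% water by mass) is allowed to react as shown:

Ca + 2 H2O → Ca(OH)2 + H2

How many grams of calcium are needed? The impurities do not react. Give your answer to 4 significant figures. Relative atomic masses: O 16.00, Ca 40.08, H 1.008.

Mass of pure H2O = 186.8 g × 0.830 = 155.04 g.
M(H2O) = 2(1.008) + 16.00 = 18.016 g/mol.
M(Ca) = 40.08 g/mol.
n(H2O) = 155.04 g / 18.016 g/mol = 8.6059 mol.
From the equation the H2O:Ca mole ratio is 2:1, so n(Ca) = 8.6059 × 1/2 = 4.3030 mol.
Mass of Ca = 4.3030 mol × 40.08 g/mol = 172.46 g.

172.5 g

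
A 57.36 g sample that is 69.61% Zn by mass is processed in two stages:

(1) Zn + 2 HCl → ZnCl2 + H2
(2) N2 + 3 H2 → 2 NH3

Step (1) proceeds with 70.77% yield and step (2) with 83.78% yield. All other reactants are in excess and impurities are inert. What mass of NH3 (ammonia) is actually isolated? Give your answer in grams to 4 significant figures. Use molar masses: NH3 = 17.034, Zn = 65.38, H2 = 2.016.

4.112 g

Pure Zn = 57.36 × 0.6961 = 39.928 g.
n(Zn) = 39.928 / 65.38 = 0.61071 mol.
Step 1 (Zn:H2 = 1:1): theoretical n(H2) = 0.61071 mol; at 70.77% yield, n(H2) = 0.43220 mol.
Step 2 (H2:NH3 = 3:2): theoretical n(NH3) = 0.28813 mol, so theoretical mass = 0.28813 × 17.034 = 4.9081 g.
At 83.78% yield, actual mass of NH3 = 4.9081 × 0.8378 = 4.1120 g.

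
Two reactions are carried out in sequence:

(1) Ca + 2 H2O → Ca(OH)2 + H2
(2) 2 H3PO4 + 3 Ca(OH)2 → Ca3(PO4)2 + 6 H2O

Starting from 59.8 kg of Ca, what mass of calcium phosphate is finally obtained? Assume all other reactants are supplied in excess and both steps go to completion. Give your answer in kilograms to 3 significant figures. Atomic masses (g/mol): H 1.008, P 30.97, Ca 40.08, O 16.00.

154 kg

M(Ca) = 40.08 g/mol.
M(Ca3(PO4)2) = 3(40.08) + 2(30.97) + 8(16.00) = 310.18 g/mol.
59.8 kg = 59800 g.
n(Ca) = 59800 / 40.08 = 1492 mol.
Step 1 gives a 1:1 ratio of Ca to Ca(OH)2, so n(Ca(OH)2) = 1492 mol.
In step 2 the Ca(OH)2:Ca3(PO4)2 ratio is 3:1, so n(Ca3(PO4)2) = 497.3 mol.
Mass of Ca3(PO4)2 = 497.3 × 310.18 = 154300 g = 154 kg.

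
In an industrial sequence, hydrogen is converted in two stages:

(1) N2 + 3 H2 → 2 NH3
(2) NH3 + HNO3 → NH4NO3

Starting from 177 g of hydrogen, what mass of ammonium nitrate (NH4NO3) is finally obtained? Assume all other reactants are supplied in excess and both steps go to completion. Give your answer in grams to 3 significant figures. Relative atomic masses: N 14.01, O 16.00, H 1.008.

M(H2) = 2(1.008) = 2.016 g/mol.
M(NH4NO3) = 2(14.01) + 4(1.008) + 3(16.00) = 80.052 g/mol.
n(H2) = 177.0 / 2.016 = 87.80 mol.
Step 1 gives a 3:2 ratio of H2 to NH3, so n(NH3) = 58.53 mol.
In step 2 the NH3:NH4NO3 ratio is 1:1, so n(NH4NO3) = 58.53 mol.
Mass of NH4NO3 = 58.53 × 80.052 = 4686 g.

4690 g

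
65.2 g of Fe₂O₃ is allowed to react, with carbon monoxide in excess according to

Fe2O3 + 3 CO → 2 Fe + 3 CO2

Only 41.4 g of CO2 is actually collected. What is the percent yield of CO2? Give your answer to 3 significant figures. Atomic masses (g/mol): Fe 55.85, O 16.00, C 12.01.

M(Fe2O3) = 2(55.85) + 3(16.00) = 159.70 g/mol.
M(CO2) = 12.01 + 2(16.00) = 44.01 g/mol.
n(Fe2O3) = 65.20 g / 159.70 g/mol = 0.4083 mol.
From the equation the Fe2O3:CO2 mole ratio is 1:3, so n(CO2) = 0.4083 × 3/1 = 1.225 mol.
Mass of CO2 = 1.225 mol × 44.01 g/mol = 53.90 g.
This is the theoretical yield. Percent yield = 41.4 g / 53.90 g × 100% = 76.80%.

76.8 %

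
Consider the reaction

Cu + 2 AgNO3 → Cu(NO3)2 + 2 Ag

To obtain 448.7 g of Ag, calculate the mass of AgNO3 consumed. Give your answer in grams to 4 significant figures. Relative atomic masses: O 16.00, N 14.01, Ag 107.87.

706.6 g

M(Ag) = 107.87 g/mol.
M(AgNO3) = 107.87 + 14.01 + 3(16.00) = 169.88 g/mol.
n(Ag) = 448.70 g / 107.87 g/mol = 4.1596 mol.
From the equation the Ag:AgNO3 mole ratio is 2:2, so n(AgNO3) = 4.1596 × 2/2 = 4.1596 mol.
Mass of AgNO3 = 4.1596 mol × 169.88 g/mol = 706.64 g.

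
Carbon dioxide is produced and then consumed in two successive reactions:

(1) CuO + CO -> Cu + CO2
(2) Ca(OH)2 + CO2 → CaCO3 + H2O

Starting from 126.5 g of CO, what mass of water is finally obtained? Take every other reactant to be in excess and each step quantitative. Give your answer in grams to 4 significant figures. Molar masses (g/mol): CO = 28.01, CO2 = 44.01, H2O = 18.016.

n(CO) = 126.50 / 28.01 = 4.5162 mol.
Step 1 gives a 1:1 ratio of CO to CO2, so n(CO2) = 4.5162 mol.
In step 2 the CO2:H2O ratio is 1:1, so n(H2O) = 4.5162 mol.
Mass of H2O = 4.5162 × 18.016 = 81.365 g.

81.36 g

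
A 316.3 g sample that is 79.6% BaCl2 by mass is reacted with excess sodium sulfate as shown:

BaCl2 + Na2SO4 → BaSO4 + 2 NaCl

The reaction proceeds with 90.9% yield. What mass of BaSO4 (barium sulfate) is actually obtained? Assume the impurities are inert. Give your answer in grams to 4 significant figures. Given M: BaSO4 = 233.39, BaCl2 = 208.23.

Pure BaCl2 available = 316.3 g × 0.796 = 251.77 g.
n(BaCl2) = 251.77 g / 208.23 g/mol = 1.2091 mol.
From the equation the BaCl2:BaSO4 mole ratio is 1:1, so n(BaSO4) = 1.2091 × 1/1 = 1.2091 mol.
Mass of BaSO4 = 1.2091 mol × 233.39 g/mol = 282.20 g.
Actual mass collected = 282.20 g × 0.909 = 256.52 g.

256.5 g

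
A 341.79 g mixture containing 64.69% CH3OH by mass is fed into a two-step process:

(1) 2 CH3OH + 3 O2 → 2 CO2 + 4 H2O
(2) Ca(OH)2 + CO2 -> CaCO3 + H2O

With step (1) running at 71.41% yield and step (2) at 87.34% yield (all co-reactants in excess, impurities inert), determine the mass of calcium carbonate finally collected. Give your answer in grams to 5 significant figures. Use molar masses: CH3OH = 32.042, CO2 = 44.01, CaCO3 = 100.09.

Pure CH3OH = 341.79 × 0.6469 = 221.104 g.
n(CH3OH) = 221.104 / 32.042 = 6.90044 mol.
Step 1 (CH3OH:CO2 = 2:2): theoretical n(CO2) = 6.90044 mol; at 71.41% yield, n(CO2) = 4.92761 mol.
Step 2 (CO2:CaCO3 = 1:1): theoretical n(CaCO3) = 4.92761 mol, so theoretical mass = 4.92761 × 100.09 = 493.204 g.
At 87.34% yield, actual mass of CaCO3 = 493.204 × 0.8734 = 430.764 g.

430.76 g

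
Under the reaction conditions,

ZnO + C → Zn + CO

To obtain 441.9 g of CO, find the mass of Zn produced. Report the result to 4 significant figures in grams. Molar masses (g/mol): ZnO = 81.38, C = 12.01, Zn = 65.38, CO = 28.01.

1031 g

n(CO) = 441.90 g / 28.01 g/mol = 15.777 mol.
From the equation the CO:Zn mole ratio is 1:1, so n(Zn) = 15.777 × 1/1 = 15.777 mol.
Mass of Zn = 15.777 mol × 65.38 g/mol = 1031.5 g.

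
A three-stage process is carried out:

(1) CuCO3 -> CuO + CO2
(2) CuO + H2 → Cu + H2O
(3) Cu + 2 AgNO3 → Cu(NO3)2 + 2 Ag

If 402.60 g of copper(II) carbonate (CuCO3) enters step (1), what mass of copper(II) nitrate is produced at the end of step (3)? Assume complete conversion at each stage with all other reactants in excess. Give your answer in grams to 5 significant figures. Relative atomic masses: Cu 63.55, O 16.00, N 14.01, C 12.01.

611.17 g

M(CuCO3) = 63.55 + 12.01 + 3(16.00) = 123.56 g/mol.
M(Cu(NO3)2) = 63.55 + 2(14.01) + 6(16.00) = 187.57 g/mol.
n(CuCO3) = 402.60 / 123.56 = 3.25834 mol.
Reaction (1): CuCO3→CuO ratio 1:1 ⇒ n(CuO) = 3.25834 mol.
Reaction (2): CuO→Cu ratio 1:1 ⇒ n(Cu) = 3.25834 mol.
Reaction (3): Cu→Cu(NO3)2 ratio 1:1 ⇒ n(Cu(NO3)2) = 3.25834 mol.
Mass of Cu(NO3)2 = 3.25834 × 187.57 = 611.166 g.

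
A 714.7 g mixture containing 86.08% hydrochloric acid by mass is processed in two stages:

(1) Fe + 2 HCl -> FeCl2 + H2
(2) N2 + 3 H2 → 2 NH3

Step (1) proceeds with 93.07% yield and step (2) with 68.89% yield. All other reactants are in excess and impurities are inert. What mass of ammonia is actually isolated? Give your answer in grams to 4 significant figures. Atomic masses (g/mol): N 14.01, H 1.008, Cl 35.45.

Pure HCl = 714.7 × 0.8608 = 615.21 g.
M(HCl) = 1.008 + 35.45 = 36.458 g/mol.
M(NH3) = 14.01 + 3(1.008) = 17.034 g/mol.
n(HCl) = 615.21 / 36.458 = 16.875 mol.
Step 1 (HCl:H2 = 2:1): theoretical n(H2) = 8.4373 mol; at 93.07% yield, n(H2) = 7.8526 mol.
Step 2 (H2:NH3 = 3:2): theoretical n(NH3) = 5.2351 mol, so theoretical mass = 5.2351 × 17.034 = 89.174 g.
At 68.89% yield, actual mass of NH3 = 89.174 × 0.6889 = 61.432 g.

61.43 g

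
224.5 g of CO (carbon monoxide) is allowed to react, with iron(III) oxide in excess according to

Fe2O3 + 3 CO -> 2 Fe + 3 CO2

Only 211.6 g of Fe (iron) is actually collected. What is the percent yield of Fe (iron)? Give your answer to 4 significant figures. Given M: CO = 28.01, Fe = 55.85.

70.91 %

n(CO) = 224.50 g / 28.01 g/mol = 8.0150 mol.
From the equation the CO:Fe mole ratio is 3:2, so n(Fe) = 8.0150 × 2/3 = 5.3433 mol.
Mass of Fe = 5.3433 mol × 55.85 g/mol = 298.42 g.
This is the theoretical yield. Percent yield = 211.6 g / 298.42 g × 100% = 70.906%.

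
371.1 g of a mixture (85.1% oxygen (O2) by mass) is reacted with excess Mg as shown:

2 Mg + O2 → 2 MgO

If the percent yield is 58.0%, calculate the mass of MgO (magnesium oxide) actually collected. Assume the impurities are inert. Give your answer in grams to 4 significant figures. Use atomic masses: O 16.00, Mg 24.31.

Pure O2 available = 371.1 g × 0.851 = 315.81 g.
M(O2) = 2(16.00) = 32.00 g/mol.
M(MgO) = 24.31 + 16.00 = 40.31 g/mol.
n(O2) = 315.81 g / 32.00 g/mol = 9.8689 mol.
From the equation the O2:MgO mole ratio is 1:2, so n(MgO) = 9.8689 × 2/1 = 19.738 mol.
Mass of MgO = 19.738 mol × 40.31 g/mol = 795.63 g.
Actual mass collected = 795.63 g × 0.580 = 461.47 g.

461.5 g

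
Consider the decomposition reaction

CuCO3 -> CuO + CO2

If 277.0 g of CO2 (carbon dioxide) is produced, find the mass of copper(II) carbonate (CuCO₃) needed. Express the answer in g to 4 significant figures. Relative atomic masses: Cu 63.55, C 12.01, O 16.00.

777.7 g

M(CO2) = 12.01 + 2(16.00) = 44.01 g/mol.
M(CuCO3) = 63.55 + 12.01 + 3(16.00) = 123.56 g/mol.
n(CO2) = 277.00 g / 44.01 g/mol = 6.2940 mol.
From the equation the CO2:CuCO3 mole ratio is 1:1, so n(CuCO3) = 6.2940 × 1/1 = 6.2940 mol.
Mass of CuCO3 = 6.2940 mol × 123.56 g/mol = 777.69 g.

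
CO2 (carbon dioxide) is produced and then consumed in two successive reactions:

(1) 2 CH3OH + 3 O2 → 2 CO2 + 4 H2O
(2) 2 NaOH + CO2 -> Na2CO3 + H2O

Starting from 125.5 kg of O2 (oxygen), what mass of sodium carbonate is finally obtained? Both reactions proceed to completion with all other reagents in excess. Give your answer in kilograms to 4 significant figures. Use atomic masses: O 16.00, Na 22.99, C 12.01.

277.1 kg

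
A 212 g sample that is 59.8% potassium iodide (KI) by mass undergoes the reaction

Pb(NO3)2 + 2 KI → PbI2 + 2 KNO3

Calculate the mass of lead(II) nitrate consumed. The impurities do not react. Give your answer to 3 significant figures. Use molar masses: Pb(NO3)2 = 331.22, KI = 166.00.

126 g

Mass of pure KI = 212 g × 0.598 = 126.8 g.
n(KI) = 126.8 g / 166.00 g/mol = 0.7637 mol.
From the equation the KI:Pb(NO3)2 mole ratio is 2:1, so n(Pb(NO3)2) = 0.7637 × 1/2 = 0.3819 mol.
Mass of Pb(NO3)2 = 0.3819 mol × 331.22 g/mol = 126.5 g.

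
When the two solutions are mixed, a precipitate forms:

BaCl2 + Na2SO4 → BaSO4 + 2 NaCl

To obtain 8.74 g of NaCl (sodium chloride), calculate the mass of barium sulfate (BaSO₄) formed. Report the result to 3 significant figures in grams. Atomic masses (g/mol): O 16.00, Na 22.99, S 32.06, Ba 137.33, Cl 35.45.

17.5 g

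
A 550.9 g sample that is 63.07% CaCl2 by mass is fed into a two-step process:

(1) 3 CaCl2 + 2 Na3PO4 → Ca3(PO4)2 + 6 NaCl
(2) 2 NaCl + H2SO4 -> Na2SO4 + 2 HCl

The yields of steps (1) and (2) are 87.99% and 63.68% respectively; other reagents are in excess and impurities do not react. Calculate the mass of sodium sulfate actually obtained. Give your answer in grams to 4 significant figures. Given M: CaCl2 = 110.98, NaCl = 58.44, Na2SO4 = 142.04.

249.2 g

Pure CaCl2 = 550.9 × 0.6307 = 347.45 g.
n(CaCl2) = 347.45 / 110.98 = 3.1308 mol.
Step 1 (CaCl2:NaCl = 3:6): theoretical n(NaCl) = 6.2615 mol; at 87.99% yield, n(NaCl) = 5.5095 mol.
Step 2 (NaCl:Na2SO4 = 2:1): theoretical n(Na2SO4) = 2.7548 mol, so theoretical mass = 2.7548 × 142.04 = 391.29 g.
At 63.68% yield, actual mass of Na2SO4 = 391.29 × 0.6368 = 249.17 g.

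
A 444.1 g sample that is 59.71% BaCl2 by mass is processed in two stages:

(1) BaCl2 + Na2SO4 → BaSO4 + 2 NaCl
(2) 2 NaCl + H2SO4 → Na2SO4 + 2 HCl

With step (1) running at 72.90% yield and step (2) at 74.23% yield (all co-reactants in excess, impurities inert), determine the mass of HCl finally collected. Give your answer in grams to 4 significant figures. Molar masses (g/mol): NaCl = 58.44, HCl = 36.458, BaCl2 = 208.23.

50.25 g

Pure BaCl2 = 444.1 × 0.5971 = 265.17 g.
n(BaCl2) = 265.17 / 208.23 = 1.2735 mol.
Step 1 (BaCl2:NaCl = 1:2): theoretical n(NaCl) = 2.5469 mol; at 72.90% yield, n(NaCl) = 1.8567 mol.
Step 2 (NaCl:HCl = 2:2): theoretical n(HCl) = 1.8567 mol, so theoretical mass = 1.8567 × 36.458 = 67.692 g.
At 74.23% yield, actual mass of HCl = 67.692 × 0.7423 = 50.247 g.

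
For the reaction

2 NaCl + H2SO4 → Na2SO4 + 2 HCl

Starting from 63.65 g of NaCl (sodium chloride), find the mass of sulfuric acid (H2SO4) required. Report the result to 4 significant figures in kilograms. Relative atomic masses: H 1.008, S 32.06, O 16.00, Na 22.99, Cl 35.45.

M(NaCl) = 22.99 + 35.45 = 58.44 g/mol.
M(H2SO4) = 2(1.008) + 32.06 + 4(16.00) = 98.076 g/mol.
n(NaCl) = 63.650 g / 58.44 g/mol = 1.0892 mol.
From the equation the NaCl:H2SO4 mole ratio is 2:1, so n(H2SO4) = 1.0892 × 1/2 = 0.54458 mol.
Mass of H2SO4 = 0.54458 mol × 98.076 g/mol = 53.410 g.
Converting to kg: 53.410 g = 0.05341 kg.

0.05341 kg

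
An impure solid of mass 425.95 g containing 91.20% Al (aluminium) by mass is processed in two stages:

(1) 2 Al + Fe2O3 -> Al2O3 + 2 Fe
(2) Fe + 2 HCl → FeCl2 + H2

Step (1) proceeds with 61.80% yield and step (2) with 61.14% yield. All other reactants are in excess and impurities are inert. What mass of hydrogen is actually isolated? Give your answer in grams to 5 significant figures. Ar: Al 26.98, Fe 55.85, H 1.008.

10.968 g

Pure Al = 425.95 × 0.9120 = 388.466 g.
M(Al) = 26.98 g/mol.
M(H2) = 2(1.008) = 2.016 g/mol.
n(Al) = 388.466 / 26.98 = 14.3983 mol.
Step 1 (Al:Fe = 2:2): theoretical n(Fe) = 14.3983 mol; at 61.80% yield, n(Fe) = 8.89816 mol.
Step 2 (Fe:H2 = 1:1): theoretical n(H2) = 8.89816 mol, so theoretical mass = 8.89816 × 2.016 = 17.9387 g.
At 61.14% yield, actual mass of H2 = 17.9387 × 0.6114 = 10.9677 g.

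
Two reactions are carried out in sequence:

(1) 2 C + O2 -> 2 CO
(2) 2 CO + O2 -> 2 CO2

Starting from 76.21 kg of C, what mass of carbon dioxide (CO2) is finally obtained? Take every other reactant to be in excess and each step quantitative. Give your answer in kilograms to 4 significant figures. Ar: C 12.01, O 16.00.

M(C) = 12.01 g/mol.
M(CO2) = 12.01 + 2(16.00) = 44.01 g/mol.
76.21 kg = 76210 g.
n(C) = 76210 / 12.01 = 6345.5 mol.
Step 1 gives a 2:2 ratio of C to CO, so n(CO) = 6345.5 mol.
In step 2 the CO:CO2 ratio is 2:2, so n(CO2) = 6345.5 mol.
Mass of CO2 = 6345.5 × 44.01 = 279270 g = 279.3 kg.

279.3 kg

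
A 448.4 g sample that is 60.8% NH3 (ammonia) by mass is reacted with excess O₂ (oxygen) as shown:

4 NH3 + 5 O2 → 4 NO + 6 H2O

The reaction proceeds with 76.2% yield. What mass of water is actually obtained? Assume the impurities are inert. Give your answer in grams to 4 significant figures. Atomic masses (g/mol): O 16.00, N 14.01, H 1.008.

329.6 g

Pure NH3 available = 448.4 g × 0.608 = 272.63 g.
M(NH3) = 14.01 + 3(1.008) = 17.034 g/mol.
M(H2O) = 2(1.008) + 16.00 = 18.016 g/mol.
n(NH3) = 272.63 g / 17.034 g/mol = 16.005 mol.
From the equation the NH3:H2O mole ratio is 4:6, so n(H2O) = 16.005 × 6/4 = 24.007 mol.
Mass of H2O = 24.007 mol × 18.016 g/mol = 432.52 g.
Actual mass collected = 432.52 g × 0.762 = 329.58 g.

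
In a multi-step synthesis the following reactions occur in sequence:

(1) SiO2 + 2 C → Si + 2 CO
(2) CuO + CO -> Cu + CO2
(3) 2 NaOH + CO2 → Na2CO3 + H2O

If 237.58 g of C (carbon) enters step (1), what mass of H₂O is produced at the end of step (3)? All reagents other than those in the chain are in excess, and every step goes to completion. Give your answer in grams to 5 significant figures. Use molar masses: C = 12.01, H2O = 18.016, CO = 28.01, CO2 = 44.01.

356.39 g

n(C) = 237.58 / 12.01 = 19.7818 mol.
Reaction (1): C→CO ratio 2:2 ⇒ n(CO) = 19.7818 mol.
Reaction (2): CO→CO2 ratio 1:1 ⇒ n(CO2) = 19.7818 mol.
Reaction (3): CO2→H2O ratio 1:1 ⇒ n(H2O) = 19.7818 mol.
Mass of H2O = 19.7818 × 18.016 = 356.390 g.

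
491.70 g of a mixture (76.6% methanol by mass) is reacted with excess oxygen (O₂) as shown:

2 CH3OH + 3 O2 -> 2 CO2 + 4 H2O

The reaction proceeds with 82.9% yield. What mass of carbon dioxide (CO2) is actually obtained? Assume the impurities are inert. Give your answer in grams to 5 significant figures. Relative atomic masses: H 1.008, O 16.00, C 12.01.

428.86 g

Pure CH3OH available = 491.70 g × 0.766 = 376.642 g.
M(CH3OH) = 12.01 + 4(1.008) + 16.00 = 32.042 g/mol.
M(CO2) = 12.01 + 2(16.00) = 44.01 g/mol.
n(CH3OH) = 376.642 g / 32.042 g/mol = 11.7546 mol.
From the equation the CH3OH:CO2 mole ratio is 2:2, so n(CO2) = 11.7546 × 2/2 = 11.7546 mol.
Mass of CO2 = 11.7546 mol × 44.01 g/mol = 517.322 g.
Actual mass collected = 517.322 g × 0.829 = 428.860 g.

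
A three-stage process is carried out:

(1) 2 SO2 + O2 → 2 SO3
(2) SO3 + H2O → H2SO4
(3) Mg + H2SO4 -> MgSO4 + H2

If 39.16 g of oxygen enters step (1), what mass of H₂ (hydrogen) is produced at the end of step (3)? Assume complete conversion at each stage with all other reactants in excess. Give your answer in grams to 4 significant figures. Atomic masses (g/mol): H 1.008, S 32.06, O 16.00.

4.934 g

M(O2) = 2(16.00) = 32.00 g/mol.
M(H2) = 2(1.008) = 2.016 g/mol.
n(O2) = 39.16 / 32.00 = 1.2237 mol.
Reaction (1): O2→SO3 ratio 1:2 ⇒ n(SO3) = 2.4475 mol.
Reaction (2): SO3→H2SO4 ratio 1:1 ⇒ n(H2SO4) = 2.4475 mol.
Reaction (3): H2SO4→H2 ratio 1:1 ⇒ n(H2) = 2.4475 mol.
Mass of H2 = 2.4475 × 2.016 = 4.9342 g.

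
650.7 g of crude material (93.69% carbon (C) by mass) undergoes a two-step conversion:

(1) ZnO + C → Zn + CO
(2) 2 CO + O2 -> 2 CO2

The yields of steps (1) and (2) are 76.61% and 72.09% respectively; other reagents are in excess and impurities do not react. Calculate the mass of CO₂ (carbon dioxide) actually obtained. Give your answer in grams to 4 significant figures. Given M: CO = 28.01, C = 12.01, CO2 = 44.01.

1234 g

Pure C = 650.7 × 0.9369 = 609.64 g.
n(C) = 609.64 / 12.01 = 50.761 mol.
Step 1 (C:CO = 1:1): theoretical n(CO) = 50.761 mol; at 76.61% yield, n(CO) = 38.888 mol.
Step 2 (CO:CO2 = 2:2): theoretical n(CO2) = 38.888 mol, so theoretical mass = 38.888 × 44.01 = 1711.5 g.
At 72.09% yield, actual mass of CO2 = 1711.5 × 0.7209 = 1233.8 g.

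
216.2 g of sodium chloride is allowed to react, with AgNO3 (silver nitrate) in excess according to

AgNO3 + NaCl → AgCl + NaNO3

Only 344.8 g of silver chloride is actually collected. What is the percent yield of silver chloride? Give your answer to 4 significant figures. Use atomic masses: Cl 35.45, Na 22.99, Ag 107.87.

65.03 %

M(NaCl) = 22.99 + 35.45 = 58.44 g/mol.
M(AgCl) = 107.87 + 35.45 = 143.32 g/mol.
n(NaCl) = 216.20 g / 58.44 g/mol = 3.6995 mol.
From the equation the NaCl:AgCl mole ratio is 1:1, so n(AgCl) = 3.6995 × 1/1 = 3.6995 mol.
Mass of AgCl = 3.6995 mol × 143.32 g/mol = 530.22 g.
This is the theoretical yield. Percent yield = 344.8 g / 530.22 g × 100% = 65.030%.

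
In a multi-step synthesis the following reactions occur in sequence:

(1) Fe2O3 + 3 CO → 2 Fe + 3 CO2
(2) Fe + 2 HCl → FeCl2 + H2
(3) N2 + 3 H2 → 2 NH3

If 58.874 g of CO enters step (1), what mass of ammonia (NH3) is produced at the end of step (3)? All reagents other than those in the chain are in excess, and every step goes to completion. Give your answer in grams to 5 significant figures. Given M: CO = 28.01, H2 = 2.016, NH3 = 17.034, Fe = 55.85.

n(CO) = 58.874 / 28.01 = 2.10189 mol.
Reaction (1): CO→Fe ratio 3:2 ⇒ n(Fe) = 1.40126 mol.
Reaction (2): Fe→H2 ratio 1:1 ⇒ n(H2) = 1.40126 mol.
Reaction (3): H2→NH3 ratio 3:2 ⇒ n(NH3) = 0.934174 mol.
Mass of NH3 = 0.934174 × 17.034 = 15.9127 g.

15.913 g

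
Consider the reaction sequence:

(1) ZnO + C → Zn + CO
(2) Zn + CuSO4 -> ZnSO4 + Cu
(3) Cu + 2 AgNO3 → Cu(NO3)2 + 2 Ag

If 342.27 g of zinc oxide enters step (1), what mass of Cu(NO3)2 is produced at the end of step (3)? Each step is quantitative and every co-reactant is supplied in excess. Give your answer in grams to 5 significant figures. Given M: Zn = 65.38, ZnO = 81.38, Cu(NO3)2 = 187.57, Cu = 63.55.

788.89 g

n(ZnO) = 342.27 / 81.38 = 4.20582 mol.
Reaction (1): ZnO→Zn ratio 1:1 ⇒ n(Zn) = 4.20582 mol.
Reaction (2): Zn→Cu ratio 1:1 ⇒ n(Cu) = 4.20582 mol.
Reaction (3): Cu→Cu(NO3)2 ratio 1:1 ⇒ n(Cu(NO3)2) = 4.20582 mol.
Mass of Cu(NO3)2 = 4.20582 × 187.57 = 788.887 g.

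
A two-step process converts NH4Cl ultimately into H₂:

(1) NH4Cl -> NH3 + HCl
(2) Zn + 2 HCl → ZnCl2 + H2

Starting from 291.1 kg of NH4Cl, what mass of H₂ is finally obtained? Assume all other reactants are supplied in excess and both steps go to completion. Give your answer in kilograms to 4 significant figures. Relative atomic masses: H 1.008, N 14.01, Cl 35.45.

5.485 kg

M(NH4Cl) = 14.01 + 4(1.008) + 35.45 = 53.492 g/mol.
M(H2) = 2(1.008) = 2.016 g/mol.
291.1 kg = 291100 g.
n(NH4Cl) = 291100 / 53.492 = 5441.9 mol.
Step 1 gives a 1:1 ratio of NH4Cl to HCl, so n(HCl) = 5441.9 mol.
In step 2 the HCl:H2 ratio is 2:1, so n(H2) = 2721.0 mol.
Mass of H2 = 2721.0 × 2.016 = 5485.5 g = 5.485 kg.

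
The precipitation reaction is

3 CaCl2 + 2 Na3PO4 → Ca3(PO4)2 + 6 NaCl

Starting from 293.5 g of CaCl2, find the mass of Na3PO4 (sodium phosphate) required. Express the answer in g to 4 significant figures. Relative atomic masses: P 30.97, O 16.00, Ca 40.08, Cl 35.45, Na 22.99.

M(CaCl2) = 40.08 + 2(35.45) = 110.98 g/mol.
M(Na3PO4) = 3(22.99) + 30.97 + 4(16.00) = 163.94 g/mol.
n(CaCl2) = 293.50 g / 110.98 g/mol = 2.6446 mol.
From the equation the CaCl2:Na3PO4 mole ratio is 3:2, so n(Na3PO4) = 2.6446 × 2/3 = 1.7631 mol.
Mass of Na3PO4 = 1.7631 mol × 163.94 g/mol = 289.04 g.

289.0 g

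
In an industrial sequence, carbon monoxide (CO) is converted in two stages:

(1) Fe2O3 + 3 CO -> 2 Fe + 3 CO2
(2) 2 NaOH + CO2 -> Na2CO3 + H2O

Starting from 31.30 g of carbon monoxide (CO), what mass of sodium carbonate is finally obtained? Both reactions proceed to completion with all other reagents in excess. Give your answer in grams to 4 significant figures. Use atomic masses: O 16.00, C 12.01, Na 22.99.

118.4 g

M(CO) = 12.01 + 16.00 = 28.01 g/mol.
M(Na2CO3) = 2(22.99) + 12.01 + 3(16.00) = 105.99 g/mol.
n(CO) = 31.300 / 28.01 = 1.1175 mol.
Step 1 gives a 3:3 ratio of CO to CO2, so n(CO2) = 1.1175 mol.
In step 2 the CO2:Na2CO3 ratio is 1:1, so n(Na2CO3) = 1.1175 mol.
Mass of Na2CO3 = 1.1175 × 105.99 = 118.44 g.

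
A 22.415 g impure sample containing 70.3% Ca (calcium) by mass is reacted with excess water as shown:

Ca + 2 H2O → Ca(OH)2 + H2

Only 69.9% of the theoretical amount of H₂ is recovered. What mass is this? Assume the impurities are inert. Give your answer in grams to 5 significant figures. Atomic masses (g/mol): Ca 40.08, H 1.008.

0.55403 g

Pure Ca available = 22.415 g × 0.703 = 15.7577 g.
M(Ca) = 40.08 g/mol.
M(H2) = 2(1.008) = 2.016 g/mol.
n(Ca) = 15.7577 g / 40.08 g/mol = 0.393157 mol.
From the equation the Ca:H2 mole ratio is 1:1, so n(H2) = 0.393157 × 1/1 = 0.393157 mol.
Mass of H2 = 0.393157 mol × 2.016 g/mol = 0.792605 g.
Actual mass collected = 0.792605 g × 0.699 = 0.554031 g.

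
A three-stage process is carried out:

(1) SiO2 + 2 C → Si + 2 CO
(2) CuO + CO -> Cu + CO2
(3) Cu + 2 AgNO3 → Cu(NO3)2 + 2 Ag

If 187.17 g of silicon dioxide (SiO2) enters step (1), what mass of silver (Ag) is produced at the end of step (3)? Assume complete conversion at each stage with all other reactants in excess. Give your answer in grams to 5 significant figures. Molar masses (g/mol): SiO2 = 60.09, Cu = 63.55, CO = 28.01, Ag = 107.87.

1344.0 g

n(SiO2) = 187.17 / 60.09 = 3.11483 mol.
Reaction (1): SiO2→CO ratio 1:2 ⇒ n(CO) = 6.22966 mol.
Reaction (2): CO→Cu ratio 1:1 ⇒ n(Cu) = 6.22966 mol.
Reaction (3): Cu→Ag ratio 1:2 ⇒ n(Ag) = 12.4593 mol.
Mass of Ag = 12.4593 × 107.87 = 1343.99 g.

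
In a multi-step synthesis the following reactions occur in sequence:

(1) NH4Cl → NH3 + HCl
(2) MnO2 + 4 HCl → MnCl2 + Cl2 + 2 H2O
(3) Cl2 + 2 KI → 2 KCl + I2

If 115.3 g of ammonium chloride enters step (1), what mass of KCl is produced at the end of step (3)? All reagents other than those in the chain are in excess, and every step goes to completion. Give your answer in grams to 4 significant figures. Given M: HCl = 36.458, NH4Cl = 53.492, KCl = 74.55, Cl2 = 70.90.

80.34 g

n(NH4Cl) = 115.3 / 53.492 = 2.1555 mol.
Reaction (1): NH4Cl→HCl ratio 1:1 ⇒ n(HCl) = 2.1555 mol.
Reaction (2): HCl→Cl2 ratio 4:1 ⇒ n(Cl2) = 0.53887 mol.
Reaction (3): Cl2→KCl ratio 1:2 ⇒ n(KCl) = 1.0777 mol.
Mass of KCl = 1.0777 × 74.55 = 80.345 g.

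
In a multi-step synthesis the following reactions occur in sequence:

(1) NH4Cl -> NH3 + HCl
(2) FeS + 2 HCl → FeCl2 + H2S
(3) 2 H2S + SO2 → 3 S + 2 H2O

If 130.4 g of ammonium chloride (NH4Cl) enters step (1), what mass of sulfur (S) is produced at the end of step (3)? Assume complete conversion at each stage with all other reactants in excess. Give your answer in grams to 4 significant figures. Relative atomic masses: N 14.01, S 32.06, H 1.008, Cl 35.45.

M(NH4Cl) = 14.01 + 4(1.008) + 35.45 = 53.492 g/mol.
M(S) = 32.06 g/mol.
n(NH4Cl) = 130.4 / 53.492 = 2.4377 mol.
Reaction (1): NH4Cl→HCl ratio 1:1 ⇒ n(HCl) = 2.4377 mol.
Reaction (2): HCl→H2S ratio 2:1 ⇒ n(H2S) = 1.2189 mol.
Reaction (3): H2S→S ratio 2:3 ⇒ n(S) = 1.8283 mol.
Mass of S = 1.8283 × 32.06 = 58.616 g.

58.62 g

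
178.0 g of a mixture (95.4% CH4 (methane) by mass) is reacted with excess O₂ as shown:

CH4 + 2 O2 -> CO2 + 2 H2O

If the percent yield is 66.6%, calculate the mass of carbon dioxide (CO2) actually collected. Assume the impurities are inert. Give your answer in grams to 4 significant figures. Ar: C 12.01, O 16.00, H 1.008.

310.3 g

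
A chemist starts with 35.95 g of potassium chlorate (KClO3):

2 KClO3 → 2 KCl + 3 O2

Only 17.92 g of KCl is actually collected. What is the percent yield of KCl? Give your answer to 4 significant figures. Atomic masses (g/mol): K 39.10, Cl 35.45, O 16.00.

81.94 %

M(KClO3) = 39.10 + 35.45 + 3(16.00) = 122.55 g/mol.
M(KCl) = 39.10 + 35.45 = 74.55 g/mol.
n(KClO3) = 35.950 g / 122.55 g/mol = 0.29335 mol.
From the equation the KClO3:KCl mole ratio is 2:2, so n(KCl) = 0.29335 × 2/2 = 0.29335 mol.
Mass of KCl = 0.29335 mol × 74.55 g/mol = 21.869 g.
This is the theoretical yield. Percent yield = 17.92 g / 21.869 g × 100% = 81.942%.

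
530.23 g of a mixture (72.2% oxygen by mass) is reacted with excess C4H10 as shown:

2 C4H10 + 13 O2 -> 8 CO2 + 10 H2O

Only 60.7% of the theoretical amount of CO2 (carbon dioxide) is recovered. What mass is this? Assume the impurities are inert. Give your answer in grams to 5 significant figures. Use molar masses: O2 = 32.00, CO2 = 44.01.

Pure O2 available = 530.23 g × 0.722 = 382.826 g.
n(O2) = 382.826 g / 32.00 g/mol = 11.9633 mol.
From the equation the O2:CO2 mole ratio is 13:8, so n(CO2) = 11.9633 × 8/13 = 7.36204 mol.
Mass of CO2 = 7.36204 mol × 44.01 g/mol = 324.003 g.
Actual mass collected = 324.003 g × 0.607 = 196.670 g.

196.67 g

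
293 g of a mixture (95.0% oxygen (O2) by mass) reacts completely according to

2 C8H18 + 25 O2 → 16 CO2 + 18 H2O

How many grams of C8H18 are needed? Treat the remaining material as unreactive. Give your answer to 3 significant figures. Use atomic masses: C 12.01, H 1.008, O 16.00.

Mass of pure O2 = 293 g × 0.950 = 278.4 g.
M(O2) = 2(16.00) = 32.00 g/mol.
M(C8H18) = 8(12.01) + 18(1.008) = 114.224 g/mol.
n(O2) = 278.4 g / 32.00 g/mol = 8.698 mol.
From the equation the O2:C8H18 mole ratio is 25:2, so n(C8H18) = 8.698 × 2/25 = 0.6959 mol.
Mass of C8H18 = 0.6959 mol × 114.224 g/mol = 79.49 g.

79.5 g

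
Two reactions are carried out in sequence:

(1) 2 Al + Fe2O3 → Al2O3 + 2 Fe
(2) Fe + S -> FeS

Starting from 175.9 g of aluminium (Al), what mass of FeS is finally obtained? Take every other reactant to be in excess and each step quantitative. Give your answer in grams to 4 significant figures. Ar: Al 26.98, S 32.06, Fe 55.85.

M(Al) = 26.98 g/mol.
M(FeS) = 55.85 + 32.06 = 87.91 g/mol.
n(Al) = 175.90 / 26.98 = 6.5196 mol.
Step 1 gives a 2:2 ratio of Al to Fe, so n(Fe) = 6.5196 mol.
In step 2 the Fe:FeS ratio is 1:1, so n(FeS) = 6.5196 mol.
Mass of FeS = 6.5196 × 87.91 = 573.14 g.

573.1 g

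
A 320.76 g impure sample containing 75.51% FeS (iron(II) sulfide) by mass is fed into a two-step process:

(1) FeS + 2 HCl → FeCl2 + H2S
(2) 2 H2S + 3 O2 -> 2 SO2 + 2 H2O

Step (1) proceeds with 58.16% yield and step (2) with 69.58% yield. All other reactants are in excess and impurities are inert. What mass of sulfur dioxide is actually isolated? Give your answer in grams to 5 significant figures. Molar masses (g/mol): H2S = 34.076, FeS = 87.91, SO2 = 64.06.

Pure FeS = 320.76 × 0.7551 = 242.206 g.
n(FeS) = 242.206 / 87.91 = 2.75516 mol.
Step 1 (FeS:H2S = 1:1): theoretical n(H2S) = 2.75516 mol; at 58.16% yield, n(H2S) = 1.60240 mol.
Step 2 (H2S:SO2 = 2:2): theoretical n(SO2) = 1.60240 mol, so theoretical mass = 1.60240 × 64.06 = 102.650 g.
At 69.58% yield, actual mass of SO2 = 102.650 × 0.6958 = 71.4237 g.

71.424 g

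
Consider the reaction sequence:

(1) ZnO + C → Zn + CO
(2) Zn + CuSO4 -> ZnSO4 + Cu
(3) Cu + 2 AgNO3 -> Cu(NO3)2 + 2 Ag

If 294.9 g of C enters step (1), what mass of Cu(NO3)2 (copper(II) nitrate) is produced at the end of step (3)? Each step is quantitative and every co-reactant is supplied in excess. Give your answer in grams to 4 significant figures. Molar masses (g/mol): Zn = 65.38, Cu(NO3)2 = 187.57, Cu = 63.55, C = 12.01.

4606 g

n(C) = 294.9 / 12.01 = 24.555 mol.
Reaction (1): C→Zn ratio 1:1 ⇒ n(Zn) = 24.555 mol.
Reaction (2): Zn→Cu ratio 1:1 ⇒ n(Cu) = 24.555 mol.
Reaction (3): Cu→Cu(NO3)2 ratio 1:1 ⇒ n(Cu(NO3)2) = 24.555 mol.
Mass of Cu(NO3)2 = 24.555 × 187.57 = 4605.7 g.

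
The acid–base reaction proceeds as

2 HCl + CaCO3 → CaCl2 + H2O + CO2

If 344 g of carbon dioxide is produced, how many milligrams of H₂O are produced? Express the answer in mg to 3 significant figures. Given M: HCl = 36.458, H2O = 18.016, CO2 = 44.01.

n(CO2) = 344.0 g / 44.01 g/mol = 7.816 mol.
From the equation the CO2:H2O mole ratio is 1:1, so n(H2O) = 7.816 × 1/1 = 7.816 mol.
Mass of H2O = 7.816 mol × 18.016 g/mol = 140.8 g.
Converting to mg: 140.8 g = 141000 mg.

141000 mg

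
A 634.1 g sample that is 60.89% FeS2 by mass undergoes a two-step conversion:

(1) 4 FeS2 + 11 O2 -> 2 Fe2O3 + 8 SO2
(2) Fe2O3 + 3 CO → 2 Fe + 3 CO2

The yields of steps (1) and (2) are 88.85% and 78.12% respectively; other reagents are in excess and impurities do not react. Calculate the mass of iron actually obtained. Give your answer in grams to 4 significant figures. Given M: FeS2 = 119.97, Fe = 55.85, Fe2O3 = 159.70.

Pure FeS2 = 634.1 × 0.6089 = 386.10 g.
n(FeS2) = 386.10 / 119.97 = 3.2183 mol.
Step 1 (FeS2:Fe2O3 = 4:2): theoretical n(Fe2O3) = 1.6092 mol; at 88.85% yield, n(Fe2O3) = 1.4297 mol.
Step 2 (Fe2O3:Fe = 1:2): theoretical n(Fe) = 2.8595 mol, so theoretical mass = 2.8595 × 55.85 = 159.70 g.
At 78.12% yield, actual mass of Fe = 159.70 × 0.7812 = 124.76 g.

124.8 g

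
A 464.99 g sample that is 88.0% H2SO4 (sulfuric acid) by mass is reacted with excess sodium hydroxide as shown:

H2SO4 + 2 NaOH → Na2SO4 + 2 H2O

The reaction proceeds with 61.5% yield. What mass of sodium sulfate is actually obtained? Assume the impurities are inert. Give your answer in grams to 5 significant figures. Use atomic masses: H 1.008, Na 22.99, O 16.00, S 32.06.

364.46 g

Pure H2SO4 available = 464.99 g × 0.880 = 409.191 g.
M(H2SO4) = 2(1.008) + 32.06 + 4(16.00) = 98.076 g/mol.
M(Na2SO4) = 2(22.99) + 32.06 + 4(16.00) = 142.04 g/mol.
n(H2SO4) = 409.191 g / 98.076 g/mol = 4.17218 mol.
From the equation the H2SO4:Na2SO4 mole ratio is 1:1, so n(Na2SO4) = 4.17218 × 1/1 = 4.17218 mol.
Mass of Na2SO4 = 4.17218 mol × 142.04 g/mol = 592.617 g.
Actual mass collected = 592.617 g × 0.615 = 364.460 g.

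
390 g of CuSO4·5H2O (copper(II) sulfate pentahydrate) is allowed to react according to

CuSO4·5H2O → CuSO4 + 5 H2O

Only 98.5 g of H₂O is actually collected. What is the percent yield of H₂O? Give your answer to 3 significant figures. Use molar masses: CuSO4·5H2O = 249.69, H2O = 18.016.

n(CuSO4·5H2O) = 390.0 g / 249.69 g/mol = 1.562 mol.
From the equation the CuSO4·5H2O:H2O mole ratio is 1:5, so n(H2O) = 1.562 × 5/1 = 7.810 mol.
Mass of H2O = 7.810 mol × 18.016 g/mol = 140.7 g.
This is the theoretical yield. Percent yield = 98.5 g / 140.7 g × 100% = 70.01%.

70.0 %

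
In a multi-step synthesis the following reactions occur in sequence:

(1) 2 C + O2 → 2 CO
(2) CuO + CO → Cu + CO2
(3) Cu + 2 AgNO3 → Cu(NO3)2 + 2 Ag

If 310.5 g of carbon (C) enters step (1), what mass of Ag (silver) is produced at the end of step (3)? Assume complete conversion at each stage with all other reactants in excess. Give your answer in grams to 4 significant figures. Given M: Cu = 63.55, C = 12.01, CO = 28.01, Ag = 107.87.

5578 g

n(C) = 310.5 / 12.01 = 25.853 mol.
Reaction (1): C→CO ratio 2:2 ⇒ n(CO) = 25.853 mol.
Reaction (2): CO→Cu ratio 1:1 ⇒ n(Cu) = 25.853 mol.
Reaction (3): Cu→Ag ratio 1:2 ⇒ n(Ag) = 51.707 mol.
Mass of Ag = 51.707 × 107.87 = 5577.6 g.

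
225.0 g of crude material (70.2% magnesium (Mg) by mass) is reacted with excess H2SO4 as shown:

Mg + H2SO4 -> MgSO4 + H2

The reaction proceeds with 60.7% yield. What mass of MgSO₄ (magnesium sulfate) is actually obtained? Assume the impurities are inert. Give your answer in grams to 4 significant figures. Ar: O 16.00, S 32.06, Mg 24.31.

474.7 g

Pure Mg available = 225.0 g × 0.702 = 157.95 g.
M(Mg) = 24.31 g/mol.
M(MgSO4) = 24.31 + 32.06 + 4(16.00) = 120.37 g/mol.
n(Mg) = 157.95 g / 24.31 g/mol = 6.4973 mol.
From the equation the Mg:MgSO4 mole ratio is 1:1, so n(MgSO4) = 6.4973 × 1/1 = 6.4973 mol.
Mass of MgSO4 = 6.4973 mol × 120.37 g/mol = 782.08 g.
Actual mass collected = 782.08 g × 0.607 = 474.72 g.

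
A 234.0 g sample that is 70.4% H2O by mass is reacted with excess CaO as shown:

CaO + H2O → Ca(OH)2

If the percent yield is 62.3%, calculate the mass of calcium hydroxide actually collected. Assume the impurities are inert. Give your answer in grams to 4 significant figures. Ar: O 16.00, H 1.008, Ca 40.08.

Pure H2O available = 234.0 g × 0.704 = 164.74 g.
M(H2O) = 2(1.008) + 16.00 = 18.016 g/mol.
M(Ca(OH)2) = 40.08 + 2(16.00) + 2(1.008) = 74.096 g/mol.
n(H2O) = 164.74 g / 18.016 g/mol = 9.1439 mol.
From the equation the H2O:Ca(OH)2 mole ratio is 1:1, so n(Ca(OH)2) = 9.1439 × 1/1 = 9.1439 mol.
Mass of Ca(OH)2 = 9.1439 mol × 74.096 g/mol = 677.52 g.
Actual mass collected = 677.52 g × 0.623 = 422.10 g.

422.1 g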